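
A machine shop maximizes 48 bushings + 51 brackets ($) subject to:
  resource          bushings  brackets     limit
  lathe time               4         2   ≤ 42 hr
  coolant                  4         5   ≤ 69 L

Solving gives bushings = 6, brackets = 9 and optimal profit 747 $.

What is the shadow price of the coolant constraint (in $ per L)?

9

Both lathe time and coolant are binding at x*.
From A_Bᵀ y = c: 4·y_lathe time + 4·y_coolant = 48; 2·y_lathe time + 5·y_coolant = 51.
Solving: y_lathe time = 3, y_coolant = 9.
Shadow price of coolant = 9.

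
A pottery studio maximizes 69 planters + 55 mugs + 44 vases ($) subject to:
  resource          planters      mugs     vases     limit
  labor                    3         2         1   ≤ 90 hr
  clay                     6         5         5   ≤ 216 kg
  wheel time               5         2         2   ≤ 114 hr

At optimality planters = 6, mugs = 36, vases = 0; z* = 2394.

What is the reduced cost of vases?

-6

At the optimum: labor uses 90 of 90 (binding); clay uses 216 of 216 (binding); wheel time uses 102 of 114 (slack = 12).
By complementary slackness, y = 0 for the non-binding constraint.
The binding rows give the dual system: 3·y_labor + 6·y_clay = 69 and 2·y_labor + 5·y_clay = 55.
→ y_labor = 5 and y_clay = 9.
Reduced cost of vases: c₃ − yᵀa₃ = 44 − (5·1 + 9·5) = 44 − 50 = -6.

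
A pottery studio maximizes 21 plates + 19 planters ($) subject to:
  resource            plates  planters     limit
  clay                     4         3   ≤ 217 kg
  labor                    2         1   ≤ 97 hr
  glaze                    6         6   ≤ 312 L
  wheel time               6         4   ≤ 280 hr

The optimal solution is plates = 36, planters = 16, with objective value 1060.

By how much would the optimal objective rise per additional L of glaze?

2.5

At the optimum: clay uses 192 of 217 (slack = 25); labor uses 88 of 97 (slack = 9); glaze uses 312 of 312 (binding); wheel time uses 280 of 280 (binding).
By complementary slackness, y = 0 for the non-binding constraints.
The binding rows give the dual system: 6·y_glaze + 6·y_wheel time = 21 and 6·y_glaze + 4·y_wheel time = 19.
Solving: y_glaze = 2.5, y_wheel time = 1.
Shadow price of glaze = 2.5.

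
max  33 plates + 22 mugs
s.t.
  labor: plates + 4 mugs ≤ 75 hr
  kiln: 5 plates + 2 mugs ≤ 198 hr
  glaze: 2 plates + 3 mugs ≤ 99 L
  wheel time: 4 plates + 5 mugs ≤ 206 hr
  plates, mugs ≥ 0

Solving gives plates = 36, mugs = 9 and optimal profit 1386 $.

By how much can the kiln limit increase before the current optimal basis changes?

Binding constraints: kiln, glaze. The basis is B = [[5,2],[2,3]] with det 11.
Per unit increase in kiln, x* moves by d = (0.2727, -0.1818).
The basis stays optimal until mugs reaches 0; allowable increase = 49.5 hr.

49.5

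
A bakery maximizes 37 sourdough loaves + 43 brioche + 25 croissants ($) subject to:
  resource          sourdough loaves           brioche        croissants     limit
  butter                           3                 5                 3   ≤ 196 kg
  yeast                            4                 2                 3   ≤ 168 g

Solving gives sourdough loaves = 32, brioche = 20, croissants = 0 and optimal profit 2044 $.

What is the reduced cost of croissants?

-8

At the optimum: butter uses 196 of 196 (binding); yeast uses 168 of 168 (binding).
The binding rows give the dual system: 3·y_butter + 4·y_yeast = 37 and 5·y_butter + 2·y_yeast = 43.
Solving: y_butter = 7, y_yeast = 4.
Reduced cost of croissants: c₃ − yᵀa₃ = 25 − (7·3 + 4·3) = 25 − 33 = -8.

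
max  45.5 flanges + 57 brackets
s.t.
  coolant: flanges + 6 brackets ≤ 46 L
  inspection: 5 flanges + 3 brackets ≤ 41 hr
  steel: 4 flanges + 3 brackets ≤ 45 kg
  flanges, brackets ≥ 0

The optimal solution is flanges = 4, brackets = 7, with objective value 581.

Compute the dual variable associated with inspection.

8

At the optimum: coolant uses 46 of 46 (binding); inspection uses 41 of 41 (binding); steel uses 37 of 45 (slack = 8).
Slack constraints have shadow price 0 (complementary slackness).
The binding rows give the dual system: 1·y_coolant + 5·y_inspection = 45.5 and 6·y_coolant + 3·y_inspection = 57.
Solving: y_coolant = 5.5, y_inspection = 8.
Shadow price of inspection = 8.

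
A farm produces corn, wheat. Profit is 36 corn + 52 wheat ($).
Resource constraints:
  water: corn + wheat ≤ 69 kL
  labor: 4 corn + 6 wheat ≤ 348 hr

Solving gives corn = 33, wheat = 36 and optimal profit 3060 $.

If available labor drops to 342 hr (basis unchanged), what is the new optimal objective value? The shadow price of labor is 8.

Δb = -6, so new z* = 3060 + (8)·(-6) = 3060 − 48 = 3012.

3012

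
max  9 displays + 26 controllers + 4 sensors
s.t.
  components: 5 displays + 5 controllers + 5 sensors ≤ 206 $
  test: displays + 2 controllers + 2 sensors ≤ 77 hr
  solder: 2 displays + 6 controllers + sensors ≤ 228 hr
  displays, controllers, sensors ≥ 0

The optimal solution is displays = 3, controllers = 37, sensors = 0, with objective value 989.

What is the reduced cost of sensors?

-2

Check each constraint at x*: components 200/206 (slack 6); test 77/77 (tight); solder 228/228 (tight).
By complementary slackness, y = 0 for the non-binding constraint.
The binding rows give the dual system: 1·y_test + 2·y_solder = 9 and 2·y_test + 6·y_solder = 26.
Solving: y_test = 1, y_solder = 4.
Reduced cost of sensors: c₃ − yᵀa₃ = 4 − (1·2 + 4·1) = 4 − 6 = -2.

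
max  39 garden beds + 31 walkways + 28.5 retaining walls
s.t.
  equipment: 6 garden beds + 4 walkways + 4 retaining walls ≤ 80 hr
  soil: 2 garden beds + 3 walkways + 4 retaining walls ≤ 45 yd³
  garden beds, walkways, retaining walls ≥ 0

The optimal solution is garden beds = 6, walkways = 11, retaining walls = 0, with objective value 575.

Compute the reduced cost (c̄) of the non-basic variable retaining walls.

-5.5

At the optimum: equipment uses 80 of 80 (binding); soil uses 45 of 45 (binding).
The binding rows give the dual system: 6·y_equipment + 2·y_soil = 39 and 4·y_equipment + 3·y_soil = 31.
This yields shadow prices y_equipment = 5.5, y_soil = 3.
Reduced cost of retaining walls: c₃ − yᵀa₃ = 28.5 − (5.5·4 + 3·4) = 28.5 − 34 = -5.5.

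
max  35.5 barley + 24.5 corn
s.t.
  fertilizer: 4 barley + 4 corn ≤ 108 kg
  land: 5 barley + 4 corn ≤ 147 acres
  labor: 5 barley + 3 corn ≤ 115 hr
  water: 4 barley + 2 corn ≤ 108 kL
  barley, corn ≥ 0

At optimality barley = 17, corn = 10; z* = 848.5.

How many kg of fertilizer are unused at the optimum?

0

fertilizer used = 4·17 + 4·10 = 108; slack = 108 − 108 = 0.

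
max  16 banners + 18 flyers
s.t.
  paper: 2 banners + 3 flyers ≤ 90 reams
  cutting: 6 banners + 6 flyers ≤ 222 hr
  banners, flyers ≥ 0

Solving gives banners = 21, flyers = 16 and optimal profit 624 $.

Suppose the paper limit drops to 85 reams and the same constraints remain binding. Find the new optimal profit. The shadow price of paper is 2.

Δb = -5, so new z* = 624 + (2)·(-5) = 624 − 10 = 614.

614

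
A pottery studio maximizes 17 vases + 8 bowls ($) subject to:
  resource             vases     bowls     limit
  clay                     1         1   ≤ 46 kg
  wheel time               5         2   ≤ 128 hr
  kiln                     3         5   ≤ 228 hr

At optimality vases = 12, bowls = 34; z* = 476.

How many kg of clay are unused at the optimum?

0

clay used = 1·12 + 1·34 = 46; slack = 46 − 46 = 0.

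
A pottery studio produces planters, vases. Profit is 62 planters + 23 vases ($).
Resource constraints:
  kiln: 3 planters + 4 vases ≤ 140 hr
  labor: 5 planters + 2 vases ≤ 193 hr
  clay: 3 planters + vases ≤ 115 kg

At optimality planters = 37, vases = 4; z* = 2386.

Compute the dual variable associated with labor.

7

At the optimum: kiln uses 127 of 140 (slack = 13); labor uses 193 of 193 (binding); clay uses 115 of 115 (binding).
Slack constraints have shadow price 0 (complementary slackness).
The binding rows give the dual system: 5·y_labor + 3·y_clay = 62 and 2·y_labor + 1·y_clay = 23.
This yields shadow prices y_labor = 7, y_clay = 9.
Shadow price of labor = 7.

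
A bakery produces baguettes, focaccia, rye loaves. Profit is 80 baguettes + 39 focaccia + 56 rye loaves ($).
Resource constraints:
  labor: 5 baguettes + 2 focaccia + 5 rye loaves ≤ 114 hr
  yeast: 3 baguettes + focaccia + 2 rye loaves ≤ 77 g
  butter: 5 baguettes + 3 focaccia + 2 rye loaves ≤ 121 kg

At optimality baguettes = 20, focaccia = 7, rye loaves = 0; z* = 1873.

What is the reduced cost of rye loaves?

Binding: labor and butter. Non-binding: yeast (10 unused).
Since yeast is not tight, its dual is 0.
From A_Bᵀ y = c: 5·y_labor + 5·y_butter = 80; 2·y_labor + 3·y_butter = 39.
This yields shadow prices y_labor = 9, y_butter = 7.
Reduced cost of rye loaves: c₃ − yᵀa₃ = 56 − (9·5 + 7·2) = 56 − 59 = -3.

-3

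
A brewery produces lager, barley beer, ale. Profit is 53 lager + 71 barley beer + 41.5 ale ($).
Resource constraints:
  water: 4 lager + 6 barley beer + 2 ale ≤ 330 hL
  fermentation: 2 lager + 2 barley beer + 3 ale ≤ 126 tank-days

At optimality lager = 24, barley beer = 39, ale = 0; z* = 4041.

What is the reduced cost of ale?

Check each constraint at x*: water 330/330 (tight); fermentation 126/126 (tight).
From A_Bᵀ y = c: 4·y_water + 2·y_fermentation = 53; 6·y_water + 2·y_fermentation = 71.
This yields shadow prices y_water = 9, y_fermentation = 8.5.
Reduced cost of ale: c₃ − yᵀa₃ = 41.5 − (9·2 + 8.5·3) = 41.5 − 43.5 = -2.

-2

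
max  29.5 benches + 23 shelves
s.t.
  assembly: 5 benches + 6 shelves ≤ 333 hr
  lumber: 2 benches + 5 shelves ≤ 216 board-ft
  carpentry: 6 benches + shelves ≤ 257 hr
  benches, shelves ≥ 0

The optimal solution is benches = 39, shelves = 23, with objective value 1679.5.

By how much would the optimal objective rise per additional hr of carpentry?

2

At the optimum: assembly uses 333 of 333 (binding); lumber uses 193 of 216 (slack = 23); carpentry uses 257 of 257 (binding).
Slack constraints have shadow price 0 (complementary slackness).
From A_Bᵀ y = c: 5·y_assembly + 6·y_carpentry = 29.5; 6·y_assembly + 1·y_carpentry = 23.
→ y_assembly = 3.5 and y_carpentry = 2.
Shadow price of carpentry = 2.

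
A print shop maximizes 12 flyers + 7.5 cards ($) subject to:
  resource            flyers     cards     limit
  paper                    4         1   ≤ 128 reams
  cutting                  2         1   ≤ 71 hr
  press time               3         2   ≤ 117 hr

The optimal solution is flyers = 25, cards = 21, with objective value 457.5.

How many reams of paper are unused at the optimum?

paper used = 4·25 + 1·21 = 121; slack = 128 − 121 = 7.

7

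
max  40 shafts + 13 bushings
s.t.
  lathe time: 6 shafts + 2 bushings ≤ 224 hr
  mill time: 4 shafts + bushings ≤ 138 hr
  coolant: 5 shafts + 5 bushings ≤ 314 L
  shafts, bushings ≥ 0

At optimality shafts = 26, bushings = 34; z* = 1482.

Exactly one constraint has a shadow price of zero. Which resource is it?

lathe time: 224/224 (binding)
mill time: 138/138 (binding)
coolant: 300/314 (slack 14)
By complementary slackness, a constraint with positive slack has shadow price 0 → coolant.

coolant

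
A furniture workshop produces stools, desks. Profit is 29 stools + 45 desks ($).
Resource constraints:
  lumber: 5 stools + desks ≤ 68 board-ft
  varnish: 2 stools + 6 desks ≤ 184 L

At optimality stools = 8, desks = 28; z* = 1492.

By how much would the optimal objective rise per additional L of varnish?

7

Check each constraint at x*: lumber 68/68 (tight); varnish 184/184 (tight).
The binding rows give the dual system: 5·y_lumber + 2·y_varnish = 29 and 1·y_lumber + 6·y_varnish = 45.
Solving: y_lumber = 3, y_varnish = 7.
Shadow price of varnish = 7.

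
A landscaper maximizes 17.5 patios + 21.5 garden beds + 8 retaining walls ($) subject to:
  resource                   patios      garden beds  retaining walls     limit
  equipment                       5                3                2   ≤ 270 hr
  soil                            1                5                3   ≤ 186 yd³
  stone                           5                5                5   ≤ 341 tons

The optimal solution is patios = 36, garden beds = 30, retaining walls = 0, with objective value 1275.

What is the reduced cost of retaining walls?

Check each constraint at x*: equipment 270/270 (tight); soil 186/186 (tight); stone 330/341 (slack 11).
Since stone is not tight, its dual is 0.
From A_Bᵀ y = c: 5·y_equipment + 1·y_soil = 17.5; 3·y_equipment + 5·y_soil = 21.5.
→ y_equipment = 3 and y_soil = 2.5.
Reduced cost of retaining walls: c₃ − yᵀa₃ = 8 − (3·2 + 2.5·3) = 8 − 13.5 = -5.5.

-5.5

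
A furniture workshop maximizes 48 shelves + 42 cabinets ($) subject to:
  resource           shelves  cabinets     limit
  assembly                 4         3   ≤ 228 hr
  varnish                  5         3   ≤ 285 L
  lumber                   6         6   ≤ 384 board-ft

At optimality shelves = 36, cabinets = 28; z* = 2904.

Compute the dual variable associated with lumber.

Check each constraint at x*: assembly 228/228 (tight); varnish 264/285 (slack 21); lumber 384/384 (tight).
Since varnish is not tight, its dual is 0.
From A_Bᵀ y = c: 4·y_assembly + 6·y_lumber = 48; 3·y_assembly + 6·y_lumber = 42.
→ y_assembly = 6 and y_lumber = 4.
Shadow price of lumber = 4.

4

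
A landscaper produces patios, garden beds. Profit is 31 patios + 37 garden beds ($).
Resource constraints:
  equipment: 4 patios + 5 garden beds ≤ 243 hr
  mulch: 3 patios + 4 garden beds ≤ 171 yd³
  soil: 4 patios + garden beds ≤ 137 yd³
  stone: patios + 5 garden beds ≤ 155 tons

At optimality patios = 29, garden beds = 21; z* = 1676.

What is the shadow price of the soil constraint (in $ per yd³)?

Binding: mulch and soil. Non-binding: equipment (22 unused), stone (21 unused).
Since equipment, stone are not tight, their duals are 0.
The binding rows give the dual system: 3·y_mulch + 4·y_soil = 31 and 4·y_mulch + 1·y_soil = 37.
→ y_mulch = 9 and y_soil = 1.
Shadow price of soil = 1.

1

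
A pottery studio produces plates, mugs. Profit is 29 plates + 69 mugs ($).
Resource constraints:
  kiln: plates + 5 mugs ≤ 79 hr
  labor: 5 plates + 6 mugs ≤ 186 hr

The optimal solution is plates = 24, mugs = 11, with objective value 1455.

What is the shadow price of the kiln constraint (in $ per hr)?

9

Check each constraint at x*: kiln 79/79 (tight); labor 186/186 (tight).
From A_Bᵀ y = c: 1·y_kiln + 5·y_labor = 29; 5·y_kiln + 6·y_labor = 69.
Solving: y_kiln = 9, y_labor = 4.
Shadow price of kiln = 9.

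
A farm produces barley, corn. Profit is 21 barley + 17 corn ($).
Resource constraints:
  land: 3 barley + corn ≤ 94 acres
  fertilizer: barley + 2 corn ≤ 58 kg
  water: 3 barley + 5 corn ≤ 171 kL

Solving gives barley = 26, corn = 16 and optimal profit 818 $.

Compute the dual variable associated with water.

0

Check each constraint at x*: land 94/94 (tight); fertilizer 58/58 (tight); water 158/171 (slack 13).
Slack constraints have shadow price 0 (complementary slackness).
From A_Bᵀ y = c: 3·y_land + 1·y_fertilizer = 21; 1·y_land + 2·y_fertilizer = 17.
This yields shadow prices y_land = 5, y_fertilizer = 6.
Shadow price of water = 0.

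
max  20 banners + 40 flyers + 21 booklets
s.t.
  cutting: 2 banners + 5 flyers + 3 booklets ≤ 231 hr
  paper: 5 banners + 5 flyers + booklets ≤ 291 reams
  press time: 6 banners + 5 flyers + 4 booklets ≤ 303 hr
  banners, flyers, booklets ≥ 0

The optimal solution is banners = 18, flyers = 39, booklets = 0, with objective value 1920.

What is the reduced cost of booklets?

Check each constraint at x*: cutting 231/231 (tight); paper 285/291 (slack 6); press time 303/303 (tight).
Slack constraints have shadow price 0 (complementary slackness).
Dual feasibility on the basic columns requires 2·y_cutting + 6·y_press time = 20, 5·y_cutting + 5·y_press time = 40.
→ y_cutting = 7 and y_press time = 1.
Reduced cost of booklets: c₃ − yᵀa₃ = 21 − (7·3 + 1·4) = 21 − 25 = -4.

-4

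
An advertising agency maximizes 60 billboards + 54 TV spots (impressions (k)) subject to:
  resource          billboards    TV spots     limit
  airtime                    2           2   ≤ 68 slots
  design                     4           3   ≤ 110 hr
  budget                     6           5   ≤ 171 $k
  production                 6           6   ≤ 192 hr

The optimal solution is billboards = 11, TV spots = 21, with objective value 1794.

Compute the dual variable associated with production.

4

At the optimum: airtime uses 64 of 68 (slack = 4); design uses 107 of 110 (slack = 3); budget uses 171 of 171 (binding); production uses 192 of 192 (binding).
Slack constraints have shadow price 0 (complementary slackness).
Dual feasibility on the basic columns requires 6·y_budget + 6·y_production = 60, 5·y_budget + 6·y_production = 54.
This yields shadow prices y_budget = 6, y_production = 4.
Shadow price of production = 4.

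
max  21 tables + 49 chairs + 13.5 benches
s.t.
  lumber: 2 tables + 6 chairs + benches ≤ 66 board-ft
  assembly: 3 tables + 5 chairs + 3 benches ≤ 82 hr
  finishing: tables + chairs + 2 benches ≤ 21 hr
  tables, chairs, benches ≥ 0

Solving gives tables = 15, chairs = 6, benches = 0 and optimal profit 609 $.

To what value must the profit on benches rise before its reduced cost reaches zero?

At the optimum: lumber uses 66 of 66 (binding); assembly uses 75 of 82 (slack = 7); finishing uses 21 of 21 (binding).
Since assembly is not tight, its dual is 0.
Dual feasibility on the basic columns requires 2·y_lumber + 1·y_finishing = 21, 6·y_lumber + 1·y_finishing = 49.
→ y_lumber = 7 and y_finishing = 7.
benches enters the basis when its profit ≥ yᵀa₃ = 7·1 + 7·2 = 21.

21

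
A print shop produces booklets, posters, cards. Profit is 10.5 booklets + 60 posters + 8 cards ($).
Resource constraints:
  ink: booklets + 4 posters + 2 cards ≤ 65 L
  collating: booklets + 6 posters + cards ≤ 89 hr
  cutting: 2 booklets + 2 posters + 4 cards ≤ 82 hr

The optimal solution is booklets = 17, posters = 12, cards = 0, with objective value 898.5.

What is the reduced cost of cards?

Check each constraint at x*: ink 65/65 (tight); collating 89/89 (tight); cutting 58/82 (slack 24).
Slack constraints have shadow price 0 (complementary slackness).
From A_Bᵀ y = c: 1·y_ink + 1·y_collating = 10.5; 4·y_ink + 6·y_collating = 60.
→ y_ink = 1.5 and y_collating = 9.
Reduced cost of cards: c₃ − yᵀa₃ = 8 − (1.5·2 + 9·1) = 8 − 12 = -4.

-4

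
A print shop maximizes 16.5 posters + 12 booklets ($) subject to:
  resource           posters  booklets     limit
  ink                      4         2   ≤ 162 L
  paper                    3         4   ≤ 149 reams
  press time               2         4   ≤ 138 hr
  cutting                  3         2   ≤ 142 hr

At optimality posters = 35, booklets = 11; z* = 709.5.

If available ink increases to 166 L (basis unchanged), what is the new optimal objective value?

721.5

Check each constraint at x*: ink 162/162 (tight); paper 149/149 (tight); press time 114/138 (slack 24); cutting 127/142 (slack 15).
Slack constraints have shadow price 0 (complementary slackness).
Dual feasibility on the basic columns requires 4·y_ink + 3·y_paper = 16.5, 2·y_ink + 4·y_paper = 12.
Solving: y_ink = 3, y_paper = 1.5.
Δz = y_ink·Δb = 3 × (4) = 12, so new z* = 709.5 + 12 = 721.5.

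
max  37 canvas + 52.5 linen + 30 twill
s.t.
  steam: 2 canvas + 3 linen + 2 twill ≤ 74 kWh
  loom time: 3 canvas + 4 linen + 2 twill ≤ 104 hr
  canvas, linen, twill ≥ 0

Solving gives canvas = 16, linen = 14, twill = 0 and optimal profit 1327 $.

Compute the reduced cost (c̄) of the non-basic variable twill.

-1

Check each constraint at x*: steam 74/74 (tight); loom time 104/104 (tight).
From A_Bᵀ y = c: 2·y_steam + 3·y_loom time = 37; 3·y_steam + 4·y_loom time = 52.5.
→ y_steam = 9.5 and y_loom time = 6.
Reduced cost of twill: c₃ − yᵀa₃ = 30 − (9.5·2 + 6·2) = 30 − 31 = -1.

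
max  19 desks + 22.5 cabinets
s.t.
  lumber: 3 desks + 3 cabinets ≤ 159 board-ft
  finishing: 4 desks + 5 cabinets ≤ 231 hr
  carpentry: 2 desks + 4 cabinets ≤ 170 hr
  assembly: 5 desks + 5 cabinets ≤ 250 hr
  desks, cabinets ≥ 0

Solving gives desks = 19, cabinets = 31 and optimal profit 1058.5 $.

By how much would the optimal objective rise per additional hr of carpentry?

0

At the optimum: lumber uses 150 of 159 (slack = 9); finishing uses 231 of 231 (binding); carpentry uses 162 of 170 (slack = 8); assembly uses 250 of 250 (binding).
Since lumber, carpentry are not tight, their duals are 0.
The binding rows give the dual system: 4·y_finishing + 5·y_assembly = 19 and 5·y_finishing + 5·y_assembly = 22.5.
Solving: y_finishing = 3.5, y_assembly = 1.
Shadow price of carpentry = 0.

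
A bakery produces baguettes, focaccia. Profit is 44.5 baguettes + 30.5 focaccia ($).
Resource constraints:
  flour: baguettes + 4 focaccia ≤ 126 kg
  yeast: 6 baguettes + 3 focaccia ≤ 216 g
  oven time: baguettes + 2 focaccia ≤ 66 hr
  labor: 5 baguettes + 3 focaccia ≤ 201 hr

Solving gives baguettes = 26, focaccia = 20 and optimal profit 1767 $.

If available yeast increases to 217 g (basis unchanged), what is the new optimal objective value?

1773.5

Binding: yeast and oven time. Non-binding: flour (20 unused), labor (11 unused).
By complementary slackness, y = 0 for the non-binding constraints.
From A_Bᵀ y = c: 6·y_yeast + 1·y_oven time = 44.5; 3·y_yeast + 2·y_oven time = 30.5.
This yields shadow prices y_yeast = 6.5, y_oven time = 5.5.
Δz = y_yeast·Δb = 6.5 × (1) = 6.5, so new z* = 1767 + 6.5 = 1773.5.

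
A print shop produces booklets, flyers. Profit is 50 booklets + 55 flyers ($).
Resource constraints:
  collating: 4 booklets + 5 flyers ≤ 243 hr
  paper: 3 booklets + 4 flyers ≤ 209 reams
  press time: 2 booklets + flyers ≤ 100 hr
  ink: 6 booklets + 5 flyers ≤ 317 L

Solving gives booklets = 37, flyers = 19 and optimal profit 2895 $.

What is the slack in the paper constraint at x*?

22

paper used = 3·37 + 4·19 = 187; slack = 209 − 187 = 22.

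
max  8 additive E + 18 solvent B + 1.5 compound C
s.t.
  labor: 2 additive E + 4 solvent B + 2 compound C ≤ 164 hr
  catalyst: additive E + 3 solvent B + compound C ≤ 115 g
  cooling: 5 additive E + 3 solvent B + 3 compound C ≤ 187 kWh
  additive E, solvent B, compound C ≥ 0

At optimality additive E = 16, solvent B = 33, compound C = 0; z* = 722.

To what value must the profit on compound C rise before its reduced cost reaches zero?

8

Check each constraint at x*: labor 164/164 (tight); catalyst 115/115 (tight); cooling 179/187 (slack 8).
Slack constraints have shadow price 0 (complementary slackness).
From A_Bᵀ y = c: 2·y_labor + 1·y_catalyst = 8; 4·y_labor + 3·y_catalyst = 18.
This yields shadow prices y_labor = 3, y_catalyst = 2.
compound C enters the basis when its profit ≥ yᵀa₃ = 3·2 + 2·1 = 8.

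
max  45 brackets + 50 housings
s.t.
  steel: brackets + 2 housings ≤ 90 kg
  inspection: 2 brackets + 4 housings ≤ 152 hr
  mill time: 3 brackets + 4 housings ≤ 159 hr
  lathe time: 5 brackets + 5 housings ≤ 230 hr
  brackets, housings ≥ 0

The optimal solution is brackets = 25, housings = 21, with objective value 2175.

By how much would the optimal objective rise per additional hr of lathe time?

6

Check each constraint at x*: steel 67/90 (slack 23); inspection 134/152 (slack 18); mill time 159/159 (tight); lathe time 230/230 (tight).
Since steel, inspection are not tight, their duals are 0.
Dual feasibility on the basic columns requires 3·y_mill time + 5·y_lathe time = 45, 4·y_mill time + 5·y_lathe time = 50.
This yields shadow prices y_mill time = 5, y_lathe time = 6.
Shadow price of lathe time = 6.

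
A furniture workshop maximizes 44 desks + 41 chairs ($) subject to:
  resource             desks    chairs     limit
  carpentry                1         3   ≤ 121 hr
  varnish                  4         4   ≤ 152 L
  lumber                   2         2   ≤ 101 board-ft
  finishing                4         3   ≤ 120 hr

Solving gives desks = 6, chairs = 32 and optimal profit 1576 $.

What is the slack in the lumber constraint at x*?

lumber used = 2·6 + 2·32 = 76; slack = 101 − 76 = 25.

25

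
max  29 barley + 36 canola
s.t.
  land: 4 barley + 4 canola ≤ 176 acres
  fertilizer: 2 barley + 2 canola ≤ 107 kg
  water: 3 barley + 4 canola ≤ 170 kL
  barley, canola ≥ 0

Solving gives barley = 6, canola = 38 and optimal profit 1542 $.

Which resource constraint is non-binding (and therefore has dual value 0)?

fertilizer

land: 176/176 (binding)
fertilizer: 88/107 (slack 19)
water: 170/170 (binding)
By complementary slackness, a constraint with positive slack has shadow price 0 → fertilizer.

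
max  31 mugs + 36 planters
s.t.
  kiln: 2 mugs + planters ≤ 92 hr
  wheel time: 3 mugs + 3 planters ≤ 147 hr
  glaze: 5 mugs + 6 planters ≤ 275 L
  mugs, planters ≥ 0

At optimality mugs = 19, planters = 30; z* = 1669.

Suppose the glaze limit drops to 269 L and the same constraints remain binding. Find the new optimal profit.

Binding: wheel time and glaze. Non-binding: kiln (24 unused).
Since kiln is not tight, its dual is 0.
From A_Bᵀ y = c: 3·y_wheel time + 5·y_glaze = 31; 3·y_wheel time + 6·y_glaze = 36.
→ y_wheel time = 2 and y_glaze = 5.
Δz = y_glaze·Δb = 5 × (-6) = -30, so new z* = 1669 − 30 = 1639.

1639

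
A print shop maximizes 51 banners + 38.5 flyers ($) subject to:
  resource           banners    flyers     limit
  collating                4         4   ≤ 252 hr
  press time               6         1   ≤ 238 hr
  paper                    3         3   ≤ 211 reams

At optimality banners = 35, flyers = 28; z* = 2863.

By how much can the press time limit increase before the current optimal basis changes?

140

Binding constraints: collating, press time. The basis is B = [[4,4],[6,1]] with det -20.
Per unit increase in press time, x* moves by d = (0.2, -0.2).
The basis stays optimal until flyers reaches 0; allowable increase = 140 hr.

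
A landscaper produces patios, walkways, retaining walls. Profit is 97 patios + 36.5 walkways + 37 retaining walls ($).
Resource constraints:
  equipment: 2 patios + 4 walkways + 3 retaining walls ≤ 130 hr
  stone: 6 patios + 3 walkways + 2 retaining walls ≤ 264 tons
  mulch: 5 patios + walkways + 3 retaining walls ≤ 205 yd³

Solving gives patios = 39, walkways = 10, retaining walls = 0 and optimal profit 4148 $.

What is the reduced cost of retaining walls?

-6

Binding: stone and mulch. Non-binding: equipment (12 unused).
Since equipment is not tight, its dual is 0.
Dual feasibility on the basic columns requires 6·y_stone + 5·y_mulch = 97, 3·y_stone + 1·y_mulch = 36.5.
This yields shadow prices y_stone = 9.5, y_mulch = 8.
Reduced cost of retaining walls: c₃ − yᵀa₃ = 37 − (9.5·2 + 8·3) = 37 − 43 = -6.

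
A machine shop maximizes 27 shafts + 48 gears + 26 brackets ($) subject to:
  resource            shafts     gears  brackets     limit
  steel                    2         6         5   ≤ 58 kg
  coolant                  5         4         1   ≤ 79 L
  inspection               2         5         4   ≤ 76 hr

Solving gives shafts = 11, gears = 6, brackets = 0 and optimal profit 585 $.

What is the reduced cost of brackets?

Binding: steel and coolant. Non-binding: inspection (24 unused).
By complementary slackness, y = 0 for the non-binding constraint.
The binding rows give the dual system: 2·y_steel + 5·y_coolant = 27 and 6·y_steel + 4·y_coolant = 48.
This yields shadow prices y_steel = 6, y_coolant = 3.
Reduced cost of brackets: c₃ − yᵀa₃ = 26 − (6·5 + 3·1) = 26 − 33 = -7.

-7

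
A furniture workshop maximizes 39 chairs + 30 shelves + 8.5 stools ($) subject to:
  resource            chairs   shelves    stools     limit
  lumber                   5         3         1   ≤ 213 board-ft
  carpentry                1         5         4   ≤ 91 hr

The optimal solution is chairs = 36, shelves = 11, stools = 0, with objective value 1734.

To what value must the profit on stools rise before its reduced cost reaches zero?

13.5

Both lumber and carpentry are binding at x*.
The binding rows give the dual system: 5·y_lumber + 1·y_carpentry = 39 and 3·y_lumber + 5·y_carpentry = 30.
→ y_lumber = 7.5 and y_carpentry = 1.5.
stools enters the basis when its profit ≥ yᵀa₃ = 7.5·1 + 1.5·4 = 13.5.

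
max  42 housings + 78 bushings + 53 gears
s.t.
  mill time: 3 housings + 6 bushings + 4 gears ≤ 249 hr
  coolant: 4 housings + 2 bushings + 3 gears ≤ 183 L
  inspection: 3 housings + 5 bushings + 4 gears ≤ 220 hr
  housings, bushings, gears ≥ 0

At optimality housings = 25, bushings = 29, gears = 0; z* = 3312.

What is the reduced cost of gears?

At the optimum: mill time uses 249 of 249 (binding); coolant uses 158 of 183 (slack = 25); inspection uses 220 of 220 (binding).
Since coolant is not tight, its dual is 0.
Dual feasibility on the basic columns requires 3·y_mill time + 3·y_inspection = 42, 6·y_mill time + 5·y_inspection = 78.
→ y_mill time = 8 and y_inspection = 6.
Reduced cost of gears: c₃ − yᵀa₃ = 53 − (8·4 + 6·4) = 53 − 56 = -3.

-3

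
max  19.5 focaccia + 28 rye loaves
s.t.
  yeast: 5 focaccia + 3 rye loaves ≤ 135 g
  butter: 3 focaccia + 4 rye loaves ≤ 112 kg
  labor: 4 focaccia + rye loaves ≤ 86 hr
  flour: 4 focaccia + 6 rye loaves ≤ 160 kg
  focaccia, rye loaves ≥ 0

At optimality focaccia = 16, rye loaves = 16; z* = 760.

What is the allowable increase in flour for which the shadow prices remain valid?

Binding constraints: butter, flour. The basis is B = [[3,4],[4,6]] with det 2.
Per unit increase in flour, x* moves by d = (-2, 1.5).
The basis stays optimal until focaccia reaches 0; allowable increase = 8 kg.

8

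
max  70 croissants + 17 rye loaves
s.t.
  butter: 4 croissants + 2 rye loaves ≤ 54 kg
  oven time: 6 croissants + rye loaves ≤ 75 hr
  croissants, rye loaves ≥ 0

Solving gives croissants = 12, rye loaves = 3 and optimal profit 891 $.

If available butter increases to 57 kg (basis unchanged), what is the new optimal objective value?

903

Check each constraint at x*: butter 54/54 (tight); oven time 75/75 (tight).
From A_Bᵀ y = c: 4·y_butter + 6·y_oven time = 70; 2·y_butter + 1·y_oven time = 17.
Solving: y_butter = 4, y_oven time = 9.
Δz = y_butter·Δb = 4 × (3) = 12, so new z* = 891 + 12 = 903.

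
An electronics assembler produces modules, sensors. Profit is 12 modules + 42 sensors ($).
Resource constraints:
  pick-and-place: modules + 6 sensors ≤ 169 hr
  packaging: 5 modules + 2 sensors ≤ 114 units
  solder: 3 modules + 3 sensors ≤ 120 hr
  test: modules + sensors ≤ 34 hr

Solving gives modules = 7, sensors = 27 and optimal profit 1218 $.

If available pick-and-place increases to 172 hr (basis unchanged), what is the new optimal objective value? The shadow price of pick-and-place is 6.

1236

Δb = 3, so new z* = 1218 + (6)·(3) = 1218 + 18 = 1236.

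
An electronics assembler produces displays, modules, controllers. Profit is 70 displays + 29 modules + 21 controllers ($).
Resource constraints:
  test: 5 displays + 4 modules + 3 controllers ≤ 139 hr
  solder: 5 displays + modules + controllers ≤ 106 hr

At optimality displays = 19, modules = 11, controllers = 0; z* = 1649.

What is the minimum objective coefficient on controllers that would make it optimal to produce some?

24

At the optimum: test uses 139 of 139 (binding); solder uses 106 of 106 (binding).
The binding rows give the dual system: 5·y_test + 5·y_solder = 70 and 4·y_test + 1·y_solder = 29.
→ y_test = 5 and y_solder = 9.
controllers enters the basis when its profit ≥ yᵀa₃ = 5·3 + 9·1 = 24.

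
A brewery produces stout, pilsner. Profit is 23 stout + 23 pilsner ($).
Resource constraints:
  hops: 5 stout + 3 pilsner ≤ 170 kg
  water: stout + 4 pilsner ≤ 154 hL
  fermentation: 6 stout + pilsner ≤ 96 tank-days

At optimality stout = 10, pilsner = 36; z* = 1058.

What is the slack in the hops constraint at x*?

hops used = 5·10 + 3·36 = 158; slack = 170 − 158 = 12.

12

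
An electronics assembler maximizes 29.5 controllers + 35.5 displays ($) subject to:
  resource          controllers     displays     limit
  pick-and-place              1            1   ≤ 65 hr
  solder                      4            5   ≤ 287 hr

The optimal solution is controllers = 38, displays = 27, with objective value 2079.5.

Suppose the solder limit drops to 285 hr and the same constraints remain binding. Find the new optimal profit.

2067.5

Check each constraint at x*: pick-and-place 65/65 (tight); solder 287/287 (tight).
Dual feasibility on the basic columns requires 1·y_pick-and-place + 4·y_solder = 29.5, 1·y_pick-and-place + 5·y_solder = 35.5.
Solving: y_pick-and-place = 5.5, y_solder = 6.
Δz = y_solder·Δb = 6 × (-2) = -12, so new z* = 2079.5 − 12 = 2067.5.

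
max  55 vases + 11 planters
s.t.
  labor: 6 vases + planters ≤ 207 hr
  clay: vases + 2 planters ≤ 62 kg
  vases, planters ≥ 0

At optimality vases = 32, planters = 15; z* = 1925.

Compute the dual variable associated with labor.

Check each constraint at x*: labor 207/207 (tight); clay 62/62 (tight).
The binding rows give the dual system: 6·y_labor + 1·y_clay = 55 and 1·y_labor + 2·y_clay = 11.
→ y_labor = 9 and y_clay = 1.
Shadow price of labor = 9.

9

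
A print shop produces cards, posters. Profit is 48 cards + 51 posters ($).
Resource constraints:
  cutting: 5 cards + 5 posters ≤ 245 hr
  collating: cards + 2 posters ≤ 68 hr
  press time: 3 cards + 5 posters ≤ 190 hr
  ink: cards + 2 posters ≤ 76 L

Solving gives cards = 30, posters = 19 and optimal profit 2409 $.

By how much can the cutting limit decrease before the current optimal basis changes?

Binding constraints: cutting, collating. The basis is B = [[5,5],[1,2]] with det 5.
Per unit decrease in cutting, x* moves by d = (-0.4, 0.2).
The basis stays optimal until cards reaches 0; allowable decrease = 75 hr.

75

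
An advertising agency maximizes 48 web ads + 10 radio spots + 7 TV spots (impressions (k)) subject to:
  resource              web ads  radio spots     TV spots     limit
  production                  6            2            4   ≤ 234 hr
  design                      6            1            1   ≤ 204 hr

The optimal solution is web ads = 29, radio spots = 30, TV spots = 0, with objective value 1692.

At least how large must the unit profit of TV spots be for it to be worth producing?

At the optimum: production uses 234 of 234 (binding); design uses 204 of 204 (binding).
The binding rows give the dual system: 6·y_production + 6·y_design = 48 and 2·y_production + 1·y_design = 10.
Solving: y_production = 2, y_design = 6.
TV spots enters the basis when its profit ≥ yᵀa₃ = 2·4 + 6·1 = 14.

14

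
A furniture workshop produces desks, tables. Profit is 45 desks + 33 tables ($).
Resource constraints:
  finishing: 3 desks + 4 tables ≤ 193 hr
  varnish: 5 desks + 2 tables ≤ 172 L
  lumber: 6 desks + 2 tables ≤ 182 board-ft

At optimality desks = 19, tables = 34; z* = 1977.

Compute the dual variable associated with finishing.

Check each constraint at x*: finishing 193/193 (tight); varnish 163/172 (slack 9); lumber 182/182 (tight).
Slack constraints have shadow price 0 (complementary slackness).
Dual feasibility on the basic columns requires 3·y_finishing + 6·y_lumber = 45, 4·y_finishing + 2·y_lumber = 33.
Solving: y_finishing = 6, y_lumber = 4.5.
Shadow price of finishing = 6.

6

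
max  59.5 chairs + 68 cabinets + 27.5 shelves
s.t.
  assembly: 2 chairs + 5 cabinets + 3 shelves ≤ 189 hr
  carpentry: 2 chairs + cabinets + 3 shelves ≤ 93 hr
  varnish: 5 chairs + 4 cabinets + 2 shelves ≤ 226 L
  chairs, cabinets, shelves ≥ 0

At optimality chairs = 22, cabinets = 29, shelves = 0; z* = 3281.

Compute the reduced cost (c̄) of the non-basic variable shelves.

Binding: assembly and varnish. Non-binding: carpentry (20 unused).
Since carpentry is not tight, its dual is 0.
The binding rows give the dual system: 2·y_assembly + 5·y_varnish = 59.5 and 5·y_assembly + 4·y_varnish = 68.
→ y_assembly = 6 and y_varnish = 9.5.
Reduced cost of shelves: c₃ − yᵀa₃ = 27.5 − (6·3 + 9.5·2) = 27.5 − 37 = -9.5.

-9.5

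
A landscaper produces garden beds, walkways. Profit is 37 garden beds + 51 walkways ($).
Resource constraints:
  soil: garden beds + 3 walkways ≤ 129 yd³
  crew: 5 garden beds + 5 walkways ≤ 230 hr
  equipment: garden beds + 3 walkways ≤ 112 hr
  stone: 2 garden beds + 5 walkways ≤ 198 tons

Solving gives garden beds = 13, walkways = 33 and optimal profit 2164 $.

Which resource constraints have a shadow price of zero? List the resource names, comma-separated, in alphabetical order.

soil, stone

soil: 112/129 (slack 17)
crew: 230/230 (binding)
equipment: 112/112 (binding)
stone: 191/198 (slack 7)
By complementary slackness, a constraint with positive slack has shadow price 0 → soil, stone.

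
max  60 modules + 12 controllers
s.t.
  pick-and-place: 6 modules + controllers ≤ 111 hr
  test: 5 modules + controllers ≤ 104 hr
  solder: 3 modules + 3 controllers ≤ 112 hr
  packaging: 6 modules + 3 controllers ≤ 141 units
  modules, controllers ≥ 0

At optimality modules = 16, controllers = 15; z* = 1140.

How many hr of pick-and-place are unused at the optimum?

pick-and-place used = 6·16 + 1·15 = 111; slack = 111 − 111 = 0.

0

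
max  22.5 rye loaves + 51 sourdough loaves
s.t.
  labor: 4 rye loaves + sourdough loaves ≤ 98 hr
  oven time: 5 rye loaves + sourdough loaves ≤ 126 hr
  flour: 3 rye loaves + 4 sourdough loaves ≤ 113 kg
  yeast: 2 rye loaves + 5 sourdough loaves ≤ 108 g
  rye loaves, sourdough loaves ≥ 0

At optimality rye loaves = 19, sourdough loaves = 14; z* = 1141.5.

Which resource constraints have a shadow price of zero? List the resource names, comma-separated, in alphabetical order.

labor: 90/98 (slack 8)
oven time: 109/126 (slack 17)
flour: 113/113 (binding)
yeast: 108/108 (binding)
By complementary slackness, a constraint with positive slack has shadow price 0 → labor, oven time.

labor, oven time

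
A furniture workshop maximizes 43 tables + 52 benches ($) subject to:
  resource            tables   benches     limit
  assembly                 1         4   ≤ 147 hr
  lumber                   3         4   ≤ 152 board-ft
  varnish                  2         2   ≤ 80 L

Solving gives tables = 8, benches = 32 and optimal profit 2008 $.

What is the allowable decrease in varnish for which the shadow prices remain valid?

2.75

Binding constraints: lumber, varnish. The basis is B = [[3,4],[2,2]] with det -2.
Per unit decrease in varnish, x* moves by d = (-2, 1.5).
The basis stays optimal until assembly becomes binding; allowable decrease = 2.75 L.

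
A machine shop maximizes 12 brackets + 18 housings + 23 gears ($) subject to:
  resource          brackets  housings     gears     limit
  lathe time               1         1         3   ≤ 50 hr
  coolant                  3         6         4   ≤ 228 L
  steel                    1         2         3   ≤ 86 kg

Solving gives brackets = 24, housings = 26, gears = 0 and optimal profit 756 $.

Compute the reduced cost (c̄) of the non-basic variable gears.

Binding: lathe time and coolant. Non-binding: steel (10 unused).
Slack constraints have shadow price 0 (complementary slackness).
The binding rows give the dual system: 1·y_lathe time + 3·y_coolant = 12 and 1·y_lathe time + 6·y_coolant = 18.
→ y_lathe time = 6 and y_coolant = 2.
Reduced cost of gears: c₃ − yᵀa₃ = 23 − (6·3 + 2·4) = 23 − 26 = -3.

-3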